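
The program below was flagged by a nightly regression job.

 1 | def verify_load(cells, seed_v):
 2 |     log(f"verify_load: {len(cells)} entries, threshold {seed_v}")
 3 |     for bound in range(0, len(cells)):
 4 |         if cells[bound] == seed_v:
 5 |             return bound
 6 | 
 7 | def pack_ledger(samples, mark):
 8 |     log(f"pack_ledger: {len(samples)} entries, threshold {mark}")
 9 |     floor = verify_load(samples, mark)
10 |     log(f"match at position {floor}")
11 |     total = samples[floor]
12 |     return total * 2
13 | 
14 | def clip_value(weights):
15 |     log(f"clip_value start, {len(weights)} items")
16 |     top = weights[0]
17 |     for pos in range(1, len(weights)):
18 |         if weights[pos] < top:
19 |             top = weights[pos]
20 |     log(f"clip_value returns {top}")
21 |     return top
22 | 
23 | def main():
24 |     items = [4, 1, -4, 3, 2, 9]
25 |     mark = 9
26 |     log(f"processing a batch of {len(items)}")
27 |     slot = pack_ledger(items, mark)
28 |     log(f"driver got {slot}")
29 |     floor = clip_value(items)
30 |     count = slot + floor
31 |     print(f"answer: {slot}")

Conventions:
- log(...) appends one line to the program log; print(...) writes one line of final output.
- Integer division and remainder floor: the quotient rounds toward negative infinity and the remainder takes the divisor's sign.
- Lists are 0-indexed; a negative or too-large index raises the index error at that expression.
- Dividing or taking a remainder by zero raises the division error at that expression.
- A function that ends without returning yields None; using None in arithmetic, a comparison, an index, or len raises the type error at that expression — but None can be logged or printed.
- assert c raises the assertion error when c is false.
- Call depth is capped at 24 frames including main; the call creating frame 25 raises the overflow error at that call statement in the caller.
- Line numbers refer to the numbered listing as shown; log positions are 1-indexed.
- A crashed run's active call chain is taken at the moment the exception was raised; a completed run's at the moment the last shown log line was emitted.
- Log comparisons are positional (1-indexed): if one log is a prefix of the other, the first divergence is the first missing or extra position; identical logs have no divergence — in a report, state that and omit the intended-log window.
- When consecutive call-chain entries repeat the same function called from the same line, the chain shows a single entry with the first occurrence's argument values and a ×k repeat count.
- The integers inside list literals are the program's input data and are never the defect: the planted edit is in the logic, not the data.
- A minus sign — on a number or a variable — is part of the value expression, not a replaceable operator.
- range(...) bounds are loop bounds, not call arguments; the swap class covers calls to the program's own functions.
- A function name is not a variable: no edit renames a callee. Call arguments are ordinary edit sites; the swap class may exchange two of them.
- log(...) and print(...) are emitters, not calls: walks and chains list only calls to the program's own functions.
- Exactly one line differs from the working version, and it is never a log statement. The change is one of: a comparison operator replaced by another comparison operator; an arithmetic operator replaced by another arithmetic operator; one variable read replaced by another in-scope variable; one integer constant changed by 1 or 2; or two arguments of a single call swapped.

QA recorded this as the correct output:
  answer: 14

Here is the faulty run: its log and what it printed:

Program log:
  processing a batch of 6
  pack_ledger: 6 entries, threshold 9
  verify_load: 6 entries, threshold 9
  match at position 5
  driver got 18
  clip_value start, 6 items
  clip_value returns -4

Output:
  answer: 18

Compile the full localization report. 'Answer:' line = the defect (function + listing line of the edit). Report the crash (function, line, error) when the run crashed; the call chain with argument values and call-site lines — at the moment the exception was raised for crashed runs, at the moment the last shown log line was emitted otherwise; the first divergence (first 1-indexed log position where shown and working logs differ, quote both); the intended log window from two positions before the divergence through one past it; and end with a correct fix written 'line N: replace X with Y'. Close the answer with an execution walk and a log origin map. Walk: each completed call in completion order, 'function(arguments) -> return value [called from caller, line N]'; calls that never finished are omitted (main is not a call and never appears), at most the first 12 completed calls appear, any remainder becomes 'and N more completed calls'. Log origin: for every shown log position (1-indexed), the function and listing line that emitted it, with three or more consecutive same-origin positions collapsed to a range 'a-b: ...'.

Answer: the defect is in main at line 31.
Core observation: Log streams are identical — the defect surfaces only in the printed output.
Call chain: main -> clip_value([4, 1, -4, 3, 2, 9]) (called at line 29).
First divergence: none (the log streams are identical).
Execution walk:
  verify_load([4, 1, -4, 3, 2, 9], 9) -> 5  [called from pack_ledger, line 9]
  pack_ledger([4, 1, -4, 3, 2, 9], 9) -> 18  [called from main, line 27]
  clip_value([4, 1, -4, 3, 2, 9]) -> -4  [called from main, line 29]
Log line origins:
  1: logged in main at line 26
  2: logged in pack_ledger at line 8
  3: logged in verify_load at line 2
  4: logged in pack_ledger at line 10
  5: logged in main at line 28
  6: logged in clip_value at line 15
  7: logged in clip_value at line 20
A correct fix: line 31: replace `slot` with `count`.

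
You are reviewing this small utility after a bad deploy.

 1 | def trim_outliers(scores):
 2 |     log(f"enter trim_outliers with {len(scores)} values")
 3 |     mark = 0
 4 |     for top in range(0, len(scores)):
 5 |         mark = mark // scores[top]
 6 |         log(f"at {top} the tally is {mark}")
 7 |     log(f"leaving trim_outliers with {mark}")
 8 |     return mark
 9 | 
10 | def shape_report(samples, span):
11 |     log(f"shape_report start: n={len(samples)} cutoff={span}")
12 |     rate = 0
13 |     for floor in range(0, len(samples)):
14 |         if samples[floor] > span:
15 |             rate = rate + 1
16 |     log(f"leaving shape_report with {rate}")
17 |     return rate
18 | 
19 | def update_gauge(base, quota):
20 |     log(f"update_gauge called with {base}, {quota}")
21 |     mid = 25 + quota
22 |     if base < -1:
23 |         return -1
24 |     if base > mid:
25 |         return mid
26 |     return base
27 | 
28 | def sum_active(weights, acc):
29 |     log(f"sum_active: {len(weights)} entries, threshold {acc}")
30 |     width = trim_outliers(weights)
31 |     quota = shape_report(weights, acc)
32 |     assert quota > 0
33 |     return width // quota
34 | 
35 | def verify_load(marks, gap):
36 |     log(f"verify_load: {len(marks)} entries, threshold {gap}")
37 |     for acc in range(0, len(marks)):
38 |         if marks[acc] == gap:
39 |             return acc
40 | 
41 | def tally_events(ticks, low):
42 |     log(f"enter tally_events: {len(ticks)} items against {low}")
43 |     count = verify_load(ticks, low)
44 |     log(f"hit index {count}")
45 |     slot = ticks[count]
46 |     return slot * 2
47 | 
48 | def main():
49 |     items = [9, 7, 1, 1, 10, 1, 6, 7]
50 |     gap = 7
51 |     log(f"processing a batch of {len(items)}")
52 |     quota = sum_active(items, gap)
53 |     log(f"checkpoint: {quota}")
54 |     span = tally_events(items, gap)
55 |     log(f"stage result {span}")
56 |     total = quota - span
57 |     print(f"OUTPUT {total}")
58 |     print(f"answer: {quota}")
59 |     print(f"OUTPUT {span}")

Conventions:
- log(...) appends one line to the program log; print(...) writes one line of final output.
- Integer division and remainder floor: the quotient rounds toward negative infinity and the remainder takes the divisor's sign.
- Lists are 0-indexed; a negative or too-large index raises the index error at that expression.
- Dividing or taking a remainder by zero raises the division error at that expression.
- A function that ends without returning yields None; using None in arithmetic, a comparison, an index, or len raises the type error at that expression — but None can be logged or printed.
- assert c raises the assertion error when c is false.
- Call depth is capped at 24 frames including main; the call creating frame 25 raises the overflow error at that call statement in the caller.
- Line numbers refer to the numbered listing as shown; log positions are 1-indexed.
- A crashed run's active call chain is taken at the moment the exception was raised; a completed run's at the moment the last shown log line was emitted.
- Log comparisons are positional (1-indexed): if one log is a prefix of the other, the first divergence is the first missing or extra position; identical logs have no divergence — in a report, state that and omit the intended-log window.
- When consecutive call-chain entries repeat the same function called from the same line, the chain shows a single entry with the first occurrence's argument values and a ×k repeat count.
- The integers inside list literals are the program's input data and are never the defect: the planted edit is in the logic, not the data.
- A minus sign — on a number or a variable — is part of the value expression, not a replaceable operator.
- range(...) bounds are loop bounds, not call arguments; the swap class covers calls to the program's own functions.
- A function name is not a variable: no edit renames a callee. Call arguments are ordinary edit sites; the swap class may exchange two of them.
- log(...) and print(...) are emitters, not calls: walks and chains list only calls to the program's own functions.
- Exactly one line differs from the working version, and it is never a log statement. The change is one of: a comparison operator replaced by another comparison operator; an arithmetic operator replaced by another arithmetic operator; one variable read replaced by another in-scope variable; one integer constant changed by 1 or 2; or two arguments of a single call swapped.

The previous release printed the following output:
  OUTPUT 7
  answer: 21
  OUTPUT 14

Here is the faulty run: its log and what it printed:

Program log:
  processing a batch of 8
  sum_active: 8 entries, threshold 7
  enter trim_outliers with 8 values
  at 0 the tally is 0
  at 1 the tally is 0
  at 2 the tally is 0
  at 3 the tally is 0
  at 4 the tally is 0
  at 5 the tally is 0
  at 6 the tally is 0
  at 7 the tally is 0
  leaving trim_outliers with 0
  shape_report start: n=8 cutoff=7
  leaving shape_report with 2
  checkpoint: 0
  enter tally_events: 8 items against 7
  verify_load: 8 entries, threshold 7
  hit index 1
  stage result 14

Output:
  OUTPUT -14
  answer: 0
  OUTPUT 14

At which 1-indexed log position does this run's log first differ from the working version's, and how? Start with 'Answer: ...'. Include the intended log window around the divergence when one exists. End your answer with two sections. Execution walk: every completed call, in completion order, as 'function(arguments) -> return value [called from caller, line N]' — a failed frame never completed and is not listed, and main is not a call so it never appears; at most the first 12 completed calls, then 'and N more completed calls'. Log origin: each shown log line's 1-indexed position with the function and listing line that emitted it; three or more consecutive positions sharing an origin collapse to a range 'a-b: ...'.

Answer: at position 4 the run shows 'at 0 the tally is 0' where the working version logs 'at 0 the tally is 9'.
Intended log window:
  2: sum_active: 8 entries, threshold 7
  3: enter trim_outliers with 8 values
  4: at 0 the tally is 9
  5: at 1 the tally is 16
Execution walk:
  trim_outliers([9, 7, 1, 1, 10, 1, 6, 7]) -> 0  [called from sum_active, line 30]
  shape_report([9, 7, 1, 1, 10, 1, 6, 7], 7) -> 2  [called from sum_active, line 31]
  sum_active([9, 7, 1, 1, 10, 1, 6, 7], 7) -> 0  [called from main, line 52]
  verify_load([9, 7, 1, 1, 10, 1, 6, 7], 7) -> 1  [called from tally_events, line 43]
  tally_events([9, 7, 1, 1, 10, 1, 6, 7], 7) -> 14  [called from main, line 54]
Log origins:
  1: logged in main at line 51
  2: logged in sum_active at line 29
  3: logged in trim_outliers at line 2
  4-11: logged in trim_outliers at line 6
  12: logged in trim_outliers at line 7
  13: logged in shape_report at line 11
  14: logged in shape_report at line 16
  15: logged in main at line 53
  16: logged in tally_events at line 42
  17: logged in verify_load at line 36
  18: logged in tally_events at line 44
  19: logged in main at line 55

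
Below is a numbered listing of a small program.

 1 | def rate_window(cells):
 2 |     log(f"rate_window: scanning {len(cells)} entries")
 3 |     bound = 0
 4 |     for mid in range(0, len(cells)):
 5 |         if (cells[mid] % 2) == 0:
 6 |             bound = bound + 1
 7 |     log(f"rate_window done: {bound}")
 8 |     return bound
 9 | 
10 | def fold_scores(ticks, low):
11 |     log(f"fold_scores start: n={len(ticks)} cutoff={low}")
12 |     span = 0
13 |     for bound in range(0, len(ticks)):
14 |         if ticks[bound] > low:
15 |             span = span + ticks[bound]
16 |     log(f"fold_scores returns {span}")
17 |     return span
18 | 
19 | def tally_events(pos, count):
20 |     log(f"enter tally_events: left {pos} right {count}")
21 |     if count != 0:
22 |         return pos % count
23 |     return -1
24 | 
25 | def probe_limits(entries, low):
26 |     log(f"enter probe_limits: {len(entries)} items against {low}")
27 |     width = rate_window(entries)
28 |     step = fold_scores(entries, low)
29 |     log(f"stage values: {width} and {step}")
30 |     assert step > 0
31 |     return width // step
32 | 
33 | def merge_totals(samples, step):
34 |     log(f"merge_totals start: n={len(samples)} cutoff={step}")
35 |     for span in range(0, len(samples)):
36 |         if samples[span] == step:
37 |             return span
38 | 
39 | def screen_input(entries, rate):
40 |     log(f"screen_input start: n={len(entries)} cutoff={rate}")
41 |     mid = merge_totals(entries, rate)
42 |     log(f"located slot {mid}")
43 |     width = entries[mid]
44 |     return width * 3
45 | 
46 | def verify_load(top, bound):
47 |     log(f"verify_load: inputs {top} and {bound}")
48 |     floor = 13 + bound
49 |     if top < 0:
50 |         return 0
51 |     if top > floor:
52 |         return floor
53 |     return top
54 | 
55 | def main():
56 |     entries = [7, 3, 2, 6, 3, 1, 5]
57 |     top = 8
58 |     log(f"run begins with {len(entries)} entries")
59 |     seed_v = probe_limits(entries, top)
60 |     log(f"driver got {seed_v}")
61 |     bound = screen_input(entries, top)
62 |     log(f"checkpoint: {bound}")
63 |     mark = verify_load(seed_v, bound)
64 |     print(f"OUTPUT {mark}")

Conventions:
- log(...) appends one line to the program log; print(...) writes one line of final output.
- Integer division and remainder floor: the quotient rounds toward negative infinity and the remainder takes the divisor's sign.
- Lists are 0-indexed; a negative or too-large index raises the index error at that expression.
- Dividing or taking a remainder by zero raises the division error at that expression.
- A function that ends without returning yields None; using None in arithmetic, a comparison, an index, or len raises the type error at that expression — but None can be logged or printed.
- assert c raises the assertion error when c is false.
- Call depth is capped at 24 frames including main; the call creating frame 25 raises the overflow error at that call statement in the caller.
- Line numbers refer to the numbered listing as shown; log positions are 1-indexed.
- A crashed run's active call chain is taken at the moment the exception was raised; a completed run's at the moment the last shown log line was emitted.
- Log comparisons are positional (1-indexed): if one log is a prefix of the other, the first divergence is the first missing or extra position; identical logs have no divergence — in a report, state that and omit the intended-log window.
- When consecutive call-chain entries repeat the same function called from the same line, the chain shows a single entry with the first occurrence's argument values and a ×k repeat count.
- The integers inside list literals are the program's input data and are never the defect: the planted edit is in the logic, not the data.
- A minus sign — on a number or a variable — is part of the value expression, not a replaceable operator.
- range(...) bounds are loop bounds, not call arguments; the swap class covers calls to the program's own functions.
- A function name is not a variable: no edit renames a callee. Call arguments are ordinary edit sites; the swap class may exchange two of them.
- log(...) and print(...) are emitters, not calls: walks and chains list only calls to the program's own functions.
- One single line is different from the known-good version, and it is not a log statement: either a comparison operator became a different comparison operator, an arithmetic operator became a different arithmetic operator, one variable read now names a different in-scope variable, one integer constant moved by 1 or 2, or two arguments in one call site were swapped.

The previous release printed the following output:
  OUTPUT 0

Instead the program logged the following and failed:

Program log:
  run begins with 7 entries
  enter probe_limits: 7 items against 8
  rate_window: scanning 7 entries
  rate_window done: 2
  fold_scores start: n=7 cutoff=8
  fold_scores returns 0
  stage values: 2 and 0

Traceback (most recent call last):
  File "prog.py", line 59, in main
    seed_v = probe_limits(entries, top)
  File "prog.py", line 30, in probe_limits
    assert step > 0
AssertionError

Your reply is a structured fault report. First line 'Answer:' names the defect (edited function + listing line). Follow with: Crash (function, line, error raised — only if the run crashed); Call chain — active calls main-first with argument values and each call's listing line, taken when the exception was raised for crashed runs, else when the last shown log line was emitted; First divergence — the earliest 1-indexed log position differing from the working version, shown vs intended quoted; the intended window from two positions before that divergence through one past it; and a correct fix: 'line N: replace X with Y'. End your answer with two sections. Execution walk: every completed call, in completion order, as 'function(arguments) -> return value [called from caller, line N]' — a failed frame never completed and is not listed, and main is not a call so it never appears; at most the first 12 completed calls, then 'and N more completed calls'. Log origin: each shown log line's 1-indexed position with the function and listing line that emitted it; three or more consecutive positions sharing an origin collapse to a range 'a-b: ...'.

Answer: the defect is in main at line 57.
The tell: The log first diverges at position 2: the faulty run prints 'enter probe_limits: 7 items against 8' where the working version prints 'enter probe_limits: 7 items against 6'.
Crash: probe_limits, line 30, AssertionError.
Call chain: main -> probe_limits([7, 3, 2, 6, 3, 1, 5], 8) (called at line 59).
First divergence: position 2 — shown 'enter probe_limits: 7 items against 8', intended 'enter probe_limits: 7 items against 6'.
Intended log window:
  1: run begins with 7 entries
  2: enter probe_limits: 7 items against 6
  3: rate_window: scanning 7 entries
Execution walk:
  rate_window([7, 3, 2, 6, 3, 1, 5]) -> 2  [called from probe_limits, line 27]
  fold_scores([7, 3, 2, 6, 3, 1, 5], 8) -> 0  [called from probe_limits, line 28]
Log origin:
  1: logged in main at line 58
  2: logged in probe_limits at line 26
  3: logged in rate_window at line 2
  4: logged in rate_window at line 7
  5: logged in fold_scores at line 11
  6: logged in fold_scores at line 16
  7: logged in probe_limits at line 29
A correct fix: line 57: replace `8` with `6`.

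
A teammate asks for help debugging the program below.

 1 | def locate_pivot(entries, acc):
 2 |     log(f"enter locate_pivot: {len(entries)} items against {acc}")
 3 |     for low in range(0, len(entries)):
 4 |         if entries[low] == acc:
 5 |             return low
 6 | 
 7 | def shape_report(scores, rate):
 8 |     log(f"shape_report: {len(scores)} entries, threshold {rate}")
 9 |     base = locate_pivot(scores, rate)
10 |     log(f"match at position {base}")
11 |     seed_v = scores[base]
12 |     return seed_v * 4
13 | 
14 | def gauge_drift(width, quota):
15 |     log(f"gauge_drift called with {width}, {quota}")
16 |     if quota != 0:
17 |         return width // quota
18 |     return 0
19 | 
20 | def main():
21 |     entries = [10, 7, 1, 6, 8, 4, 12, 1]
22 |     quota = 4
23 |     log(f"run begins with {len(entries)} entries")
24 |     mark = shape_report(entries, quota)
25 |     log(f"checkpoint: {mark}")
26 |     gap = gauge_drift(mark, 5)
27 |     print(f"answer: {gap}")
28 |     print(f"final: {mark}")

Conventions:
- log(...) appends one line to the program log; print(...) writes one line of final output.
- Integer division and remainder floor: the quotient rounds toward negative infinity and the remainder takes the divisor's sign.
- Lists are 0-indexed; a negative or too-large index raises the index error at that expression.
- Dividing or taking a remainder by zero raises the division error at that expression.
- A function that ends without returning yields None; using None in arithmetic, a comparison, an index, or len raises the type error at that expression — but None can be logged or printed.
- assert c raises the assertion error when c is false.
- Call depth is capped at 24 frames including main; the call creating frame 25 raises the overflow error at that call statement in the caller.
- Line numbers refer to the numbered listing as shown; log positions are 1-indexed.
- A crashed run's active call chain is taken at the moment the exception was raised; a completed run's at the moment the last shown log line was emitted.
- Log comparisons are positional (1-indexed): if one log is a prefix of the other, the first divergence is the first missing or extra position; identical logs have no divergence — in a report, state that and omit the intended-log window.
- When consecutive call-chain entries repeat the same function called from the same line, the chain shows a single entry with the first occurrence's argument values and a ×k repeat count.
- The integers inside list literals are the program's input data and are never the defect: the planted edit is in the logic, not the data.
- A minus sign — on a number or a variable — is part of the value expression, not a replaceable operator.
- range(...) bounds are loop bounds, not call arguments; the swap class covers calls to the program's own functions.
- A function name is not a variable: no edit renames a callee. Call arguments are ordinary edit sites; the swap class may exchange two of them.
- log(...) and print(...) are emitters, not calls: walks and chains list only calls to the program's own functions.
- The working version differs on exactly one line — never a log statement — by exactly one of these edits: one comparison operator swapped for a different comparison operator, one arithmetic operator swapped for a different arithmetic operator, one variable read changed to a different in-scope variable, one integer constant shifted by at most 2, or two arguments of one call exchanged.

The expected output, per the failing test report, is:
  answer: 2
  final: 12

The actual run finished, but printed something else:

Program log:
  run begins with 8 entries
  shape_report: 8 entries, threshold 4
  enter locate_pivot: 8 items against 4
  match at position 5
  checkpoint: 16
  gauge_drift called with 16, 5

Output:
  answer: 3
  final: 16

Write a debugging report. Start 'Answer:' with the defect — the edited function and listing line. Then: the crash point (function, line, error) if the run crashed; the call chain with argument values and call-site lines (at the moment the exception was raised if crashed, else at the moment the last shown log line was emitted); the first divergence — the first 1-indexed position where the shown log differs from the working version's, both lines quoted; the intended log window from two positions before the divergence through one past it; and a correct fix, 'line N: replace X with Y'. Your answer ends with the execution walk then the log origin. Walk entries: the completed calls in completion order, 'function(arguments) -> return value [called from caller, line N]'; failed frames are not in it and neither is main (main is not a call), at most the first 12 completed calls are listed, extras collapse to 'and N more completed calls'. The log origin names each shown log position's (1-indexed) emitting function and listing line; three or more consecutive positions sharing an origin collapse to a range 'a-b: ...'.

Answer: the defect is in shape_report at line 12.
Key fact: Log line 5 is where behavior first shows: 'checkpoint: 16' appears instead of 'checkpoint: 12'.
Call chain: main -> gauge_drift(16, 5) (called at line 26).
First divergence: position 5 — the shown line 'checkpoint: 16' should read 'checkpoint: 12'.
Intended log window:
  3: enter locate_pivot: 8 items against 4
  4: match at position 5
  5: checkpoint: 12
  6: gauge_drift called with 12, 5
Execution walk:
  locate_pivot([10, 7, 1, 6, 8, 4, 12, 1], 4) -> 5  [called from shape_report, line 9]
  shape_report([10, 7, 1, 6, 8, 4, 12, 1], 4) -> 16  [called from main, line 24]
  gauge_drift(16, 5) -> 3  [called from main, line 26]
Log line origins:
  1: emitted by main (line 23)
  2: emitted by shape_report (line 8)
  3: emitted by locate_pivot (line 2)
  4: emitted by shape_report (line 10)
  5: emitted by main (line 25)
  6: emitted by gauge_drift (line 15)
A correct fix: line 12: replace `4` with `3`.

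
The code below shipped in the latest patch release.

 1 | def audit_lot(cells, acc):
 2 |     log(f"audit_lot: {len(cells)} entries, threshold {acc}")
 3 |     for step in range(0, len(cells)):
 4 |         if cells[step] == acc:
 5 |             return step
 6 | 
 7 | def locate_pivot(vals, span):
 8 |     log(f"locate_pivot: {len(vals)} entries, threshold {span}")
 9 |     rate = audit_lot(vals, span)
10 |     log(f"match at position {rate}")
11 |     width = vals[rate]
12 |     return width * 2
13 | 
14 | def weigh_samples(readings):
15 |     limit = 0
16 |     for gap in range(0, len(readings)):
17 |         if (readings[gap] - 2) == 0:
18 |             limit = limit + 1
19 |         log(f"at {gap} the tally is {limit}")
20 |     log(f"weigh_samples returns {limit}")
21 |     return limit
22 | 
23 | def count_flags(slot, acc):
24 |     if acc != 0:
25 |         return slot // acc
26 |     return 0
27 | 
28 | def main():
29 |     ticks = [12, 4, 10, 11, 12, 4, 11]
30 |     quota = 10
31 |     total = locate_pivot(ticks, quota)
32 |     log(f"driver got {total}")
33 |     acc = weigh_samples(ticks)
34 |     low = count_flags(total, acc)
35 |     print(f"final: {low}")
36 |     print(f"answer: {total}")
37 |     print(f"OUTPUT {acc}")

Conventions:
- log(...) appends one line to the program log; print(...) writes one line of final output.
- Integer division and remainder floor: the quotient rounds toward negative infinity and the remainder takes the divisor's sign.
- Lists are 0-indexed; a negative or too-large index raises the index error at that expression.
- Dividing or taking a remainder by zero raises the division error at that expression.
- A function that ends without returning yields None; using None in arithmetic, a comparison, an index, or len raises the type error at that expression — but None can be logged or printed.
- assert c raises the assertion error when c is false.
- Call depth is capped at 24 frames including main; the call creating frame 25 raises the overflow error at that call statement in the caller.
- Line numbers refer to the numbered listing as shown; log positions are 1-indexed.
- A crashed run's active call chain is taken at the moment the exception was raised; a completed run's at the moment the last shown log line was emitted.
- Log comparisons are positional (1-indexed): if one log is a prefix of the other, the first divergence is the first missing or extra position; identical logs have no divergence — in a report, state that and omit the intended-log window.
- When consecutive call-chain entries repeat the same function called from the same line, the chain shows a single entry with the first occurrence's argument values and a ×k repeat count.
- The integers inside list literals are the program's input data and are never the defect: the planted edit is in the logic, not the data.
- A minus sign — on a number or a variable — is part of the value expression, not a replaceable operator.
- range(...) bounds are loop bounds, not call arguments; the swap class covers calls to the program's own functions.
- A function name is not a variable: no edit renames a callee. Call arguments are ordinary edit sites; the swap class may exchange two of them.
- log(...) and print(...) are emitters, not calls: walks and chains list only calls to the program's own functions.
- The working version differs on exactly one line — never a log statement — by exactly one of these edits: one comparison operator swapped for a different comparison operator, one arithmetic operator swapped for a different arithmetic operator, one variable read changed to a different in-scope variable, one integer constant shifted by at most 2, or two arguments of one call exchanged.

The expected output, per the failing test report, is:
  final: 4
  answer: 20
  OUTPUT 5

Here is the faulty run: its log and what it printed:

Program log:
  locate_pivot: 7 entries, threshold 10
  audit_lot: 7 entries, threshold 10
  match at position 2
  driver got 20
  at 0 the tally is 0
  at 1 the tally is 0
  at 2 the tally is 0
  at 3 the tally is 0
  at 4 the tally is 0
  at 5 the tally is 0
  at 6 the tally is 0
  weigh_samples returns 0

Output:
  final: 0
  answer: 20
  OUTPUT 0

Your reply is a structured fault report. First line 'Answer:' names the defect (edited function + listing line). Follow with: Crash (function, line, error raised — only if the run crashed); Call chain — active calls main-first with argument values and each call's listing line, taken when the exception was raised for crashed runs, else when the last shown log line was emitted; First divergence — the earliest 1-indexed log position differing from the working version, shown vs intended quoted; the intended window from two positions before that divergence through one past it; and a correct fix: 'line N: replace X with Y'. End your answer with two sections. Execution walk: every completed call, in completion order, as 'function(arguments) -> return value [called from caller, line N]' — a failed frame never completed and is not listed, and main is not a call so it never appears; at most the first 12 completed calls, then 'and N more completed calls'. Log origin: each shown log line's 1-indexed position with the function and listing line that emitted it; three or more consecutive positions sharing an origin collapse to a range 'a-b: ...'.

Answer: the defect is in weigh_samples at line 17.
Core observation: At log position 5 the runs split — shown 'at 0 the tally is 0', but the working version logs 'at 0 the tally is 1'.
Call chain: main -> weigh_samples([12, 4, 10, 11, 12, 4, 11]) (called at line 33).
First divergence: position 5 — the shown line 'at 0 the tally is 0' should read 'at 0 the tally is 1'.
Intended log window:
  3: match at position 2
  4: driver got 20
  5: at 0 the tally is 1
  6: at 1 the tally is 2
Execution walk:
  audit_lot([12, 4, 10, 11, 12, 4, 11], 10) -> 2  [called from locate_pivot, line 9]
  locate_pivot([12, 4, 10, 11, 12, 4, 11], 10) -> 20  [called from main, line 31]
  weigh_samples([12, 4, 10, 11, 12, 4, 11]) -> 0  [called from main, line 33]
  count_flags(20, 0) -> 0  [called from main, line 34]
Origin of each log line:
  1 — locate_pivot, line 8
  2 — audit_lot, line 2
  3 — locate_pivot, line 10
  4 — main, line 32
  5-11 — weigh_samples, line 19
  12 — weigh_samples, line 20
A correct fix: line 17: replace `-` with `%`.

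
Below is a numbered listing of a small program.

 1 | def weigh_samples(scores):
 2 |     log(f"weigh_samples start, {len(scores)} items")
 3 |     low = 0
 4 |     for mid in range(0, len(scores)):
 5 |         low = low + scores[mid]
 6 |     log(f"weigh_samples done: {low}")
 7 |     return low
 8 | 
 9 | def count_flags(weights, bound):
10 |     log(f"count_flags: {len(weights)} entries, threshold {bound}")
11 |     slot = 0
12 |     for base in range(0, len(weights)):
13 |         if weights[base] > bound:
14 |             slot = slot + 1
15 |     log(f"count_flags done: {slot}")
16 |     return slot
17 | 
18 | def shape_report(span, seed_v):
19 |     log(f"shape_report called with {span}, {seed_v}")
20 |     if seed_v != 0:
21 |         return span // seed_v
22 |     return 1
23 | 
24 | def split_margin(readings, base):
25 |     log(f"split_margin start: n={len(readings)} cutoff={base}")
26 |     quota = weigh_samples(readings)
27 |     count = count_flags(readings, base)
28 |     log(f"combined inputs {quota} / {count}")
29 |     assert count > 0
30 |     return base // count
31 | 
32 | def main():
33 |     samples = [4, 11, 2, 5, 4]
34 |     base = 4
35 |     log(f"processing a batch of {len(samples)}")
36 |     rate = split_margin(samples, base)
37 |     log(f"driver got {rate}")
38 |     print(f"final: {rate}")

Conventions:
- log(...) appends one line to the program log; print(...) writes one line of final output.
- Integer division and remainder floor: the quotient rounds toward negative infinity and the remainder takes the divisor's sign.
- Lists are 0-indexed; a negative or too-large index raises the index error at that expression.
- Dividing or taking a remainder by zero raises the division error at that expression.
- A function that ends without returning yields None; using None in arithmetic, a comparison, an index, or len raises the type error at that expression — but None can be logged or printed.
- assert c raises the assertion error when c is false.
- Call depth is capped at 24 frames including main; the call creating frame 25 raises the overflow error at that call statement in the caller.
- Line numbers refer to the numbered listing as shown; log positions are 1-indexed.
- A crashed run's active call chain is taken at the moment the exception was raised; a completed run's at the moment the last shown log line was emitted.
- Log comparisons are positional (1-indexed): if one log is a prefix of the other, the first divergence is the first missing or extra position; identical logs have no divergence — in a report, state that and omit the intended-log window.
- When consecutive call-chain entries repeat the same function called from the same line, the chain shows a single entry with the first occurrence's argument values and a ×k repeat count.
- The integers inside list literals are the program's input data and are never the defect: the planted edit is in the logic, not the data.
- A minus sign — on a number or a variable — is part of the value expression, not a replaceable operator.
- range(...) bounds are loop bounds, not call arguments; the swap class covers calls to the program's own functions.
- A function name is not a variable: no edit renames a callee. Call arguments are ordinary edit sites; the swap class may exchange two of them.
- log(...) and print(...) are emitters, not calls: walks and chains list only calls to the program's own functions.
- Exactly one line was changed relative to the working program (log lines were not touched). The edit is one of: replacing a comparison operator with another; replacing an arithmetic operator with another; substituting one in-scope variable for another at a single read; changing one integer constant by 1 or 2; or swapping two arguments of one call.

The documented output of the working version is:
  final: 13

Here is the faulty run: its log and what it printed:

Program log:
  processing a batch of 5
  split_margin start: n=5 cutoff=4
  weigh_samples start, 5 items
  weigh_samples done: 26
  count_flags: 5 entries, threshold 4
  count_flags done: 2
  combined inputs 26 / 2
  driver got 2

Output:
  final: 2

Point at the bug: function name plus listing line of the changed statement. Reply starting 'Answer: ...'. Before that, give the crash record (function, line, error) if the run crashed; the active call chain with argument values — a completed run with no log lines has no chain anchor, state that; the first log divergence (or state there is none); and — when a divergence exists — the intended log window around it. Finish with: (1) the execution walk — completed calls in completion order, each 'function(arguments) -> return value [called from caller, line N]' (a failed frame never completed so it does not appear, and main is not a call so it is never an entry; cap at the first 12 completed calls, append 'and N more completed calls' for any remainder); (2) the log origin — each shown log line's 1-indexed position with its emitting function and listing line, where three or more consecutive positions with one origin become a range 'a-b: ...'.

Answer: the defect is in split_margin at line 30.
Key observation: Everything matches until log position 8, which reads 'driver got 2' in place of 'driver got 13'.
Call chain: main.
First divergence: at position 8 the run shows 'driver got 2' where the working version logs 'driver got 13'.
Intended log window:
  6: count_flags done: 2
  7: combined inputs 26 / 2
  8: driver got 13
Execution walk:
  weigh_samples([4, 11, 2, 5, 4]) -> 26  [called from split_margin, line 26]
  count_flags([4, 11, 2, 5, 4], 4) -> 2  [called from split_margin, line 27]
  split_margin([4, 11, 2, 5, 4], 4) -> 2  [called from main, line 36]
Log origins:
  1: logged in main at line 35
  2: logged in split_margin at line 25
  3: logged in weigh_samples at line 2
  4: logged in weigh_samples at line 6
  5: logged in count_flags at line 10
  6: logged in count_flags at line 15
  7: logged in split_margin at line 28
  8: logged in main at line 37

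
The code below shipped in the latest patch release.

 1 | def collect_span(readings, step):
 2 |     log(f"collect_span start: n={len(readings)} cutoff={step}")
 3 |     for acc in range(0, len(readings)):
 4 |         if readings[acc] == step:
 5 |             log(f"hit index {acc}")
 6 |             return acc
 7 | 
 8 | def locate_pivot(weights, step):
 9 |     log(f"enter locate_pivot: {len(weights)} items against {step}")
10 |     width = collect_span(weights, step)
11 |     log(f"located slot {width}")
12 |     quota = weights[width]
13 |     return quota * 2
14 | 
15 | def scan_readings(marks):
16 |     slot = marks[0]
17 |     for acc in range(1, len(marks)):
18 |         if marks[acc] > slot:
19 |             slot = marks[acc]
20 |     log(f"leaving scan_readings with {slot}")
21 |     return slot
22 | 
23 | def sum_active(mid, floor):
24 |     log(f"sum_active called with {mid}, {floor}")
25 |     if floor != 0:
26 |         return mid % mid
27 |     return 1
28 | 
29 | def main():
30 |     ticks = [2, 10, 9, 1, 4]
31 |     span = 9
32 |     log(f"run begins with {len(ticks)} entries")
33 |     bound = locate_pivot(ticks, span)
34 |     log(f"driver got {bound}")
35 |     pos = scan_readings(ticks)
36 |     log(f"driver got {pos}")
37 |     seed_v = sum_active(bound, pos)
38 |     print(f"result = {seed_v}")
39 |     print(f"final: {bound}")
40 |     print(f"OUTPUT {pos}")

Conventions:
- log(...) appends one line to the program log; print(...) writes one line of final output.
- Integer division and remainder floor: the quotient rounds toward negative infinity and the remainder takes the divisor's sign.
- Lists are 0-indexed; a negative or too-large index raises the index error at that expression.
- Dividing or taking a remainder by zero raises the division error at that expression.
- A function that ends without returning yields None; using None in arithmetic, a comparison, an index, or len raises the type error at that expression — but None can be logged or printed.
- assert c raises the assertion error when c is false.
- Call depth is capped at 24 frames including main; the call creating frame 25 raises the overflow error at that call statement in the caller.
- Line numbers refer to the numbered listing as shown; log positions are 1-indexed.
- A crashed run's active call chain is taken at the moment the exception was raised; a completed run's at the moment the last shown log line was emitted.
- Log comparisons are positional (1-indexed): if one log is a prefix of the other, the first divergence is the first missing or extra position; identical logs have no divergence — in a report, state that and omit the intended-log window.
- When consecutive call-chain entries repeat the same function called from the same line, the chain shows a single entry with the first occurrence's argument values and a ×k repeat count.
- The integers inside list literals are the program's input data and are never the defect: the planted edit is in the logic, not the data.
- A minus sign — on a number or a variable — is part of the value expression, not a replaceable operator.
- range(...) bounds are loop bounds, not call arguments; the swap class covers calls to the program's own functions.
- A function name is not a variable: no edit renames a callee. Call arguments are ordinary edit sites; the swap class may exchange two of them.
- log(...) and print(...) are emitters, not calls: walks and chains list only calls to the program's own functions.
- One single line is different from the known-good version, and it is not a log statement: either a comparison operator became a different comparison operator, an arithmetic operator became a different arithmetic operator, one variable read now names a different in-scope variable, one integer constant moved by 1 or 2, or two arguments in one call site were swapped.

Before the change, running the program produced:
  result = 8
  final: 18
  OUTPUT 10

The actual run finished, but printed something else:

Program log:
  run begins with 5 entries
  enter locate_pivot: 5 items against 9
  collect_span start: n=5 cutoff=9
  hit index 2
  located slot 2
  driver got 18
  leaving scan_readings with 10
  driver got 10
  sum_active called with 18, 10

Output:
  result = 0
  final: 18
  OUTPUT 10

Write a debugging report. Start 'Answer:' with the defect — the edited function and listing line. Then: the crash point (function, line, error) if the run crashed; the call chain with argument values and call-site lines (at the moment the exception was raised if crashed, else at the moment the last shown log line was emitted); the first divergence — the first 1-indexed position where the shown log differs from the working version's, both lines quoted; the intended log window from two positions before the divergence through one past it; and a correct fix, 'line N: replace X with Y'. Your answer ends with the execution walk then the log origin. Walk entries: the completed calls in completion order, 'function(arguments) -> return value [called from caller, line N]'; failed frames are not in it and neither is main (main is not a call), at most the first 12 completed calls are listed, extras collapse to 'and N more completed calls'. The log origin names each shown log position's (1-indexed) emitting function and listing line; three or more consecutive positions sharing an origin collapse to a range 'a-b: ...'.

Answer: the defect is in sum_active at line 26.
Core observation: Every logged value matches the working version; the printed result is what differs.
Call chain: main -> sum_active(18, 10) (called at line 37).
First divergence: none; the two logs match at every position.
Execution walk:
  collect_span([2, 10, 9, 1, 4], 9) -> 2  [called from locate_pivot, line 10]
  locate_pivot([2, 10, 9, 1, 4], 9) -> 18  [called from main, line 33]
  scan_readings([2, 10, 9, 1, 4]) -> 10  [called from main, line 35]
  sum_active(18, 10) -> 0  [called from main, line 37]
Log origins:
  1: logged in main at line 32
  2: logged in locate_pivot at line 9
  3: logged in collect_span at line 2
  4: logged in collect_span at line 5
  5: logged in locate_pivot at line 11
  6: logged in main at line 34
  7: logged in scan_readings at line 20
  8: logged in main at line 36
  9: logged in sum_active at line 24
A correct fix: line 26: replace `mid % mid` with `mid % floor`.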